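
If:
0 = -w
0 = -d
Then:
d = 0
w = 0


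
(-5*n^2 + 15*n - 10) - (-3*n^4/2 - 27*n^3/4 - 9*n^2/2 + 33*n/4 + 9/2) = 3*n^4/2 + 27*n^3/4 - n^2/2 + 27*n/4 - 29/2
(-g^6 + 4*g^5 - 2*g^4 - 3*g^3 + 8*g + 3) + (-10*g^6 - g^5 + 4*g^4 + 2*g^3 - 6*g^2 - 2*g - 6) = -11*g^6 + 3*g^5 + 2*g^4 - g^3 - 6*g^2 + 6*g - 3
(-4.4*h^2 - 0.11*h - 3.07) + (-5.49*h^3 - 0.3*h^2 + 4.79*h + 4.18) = -5.49*h^3 - 4.7*h^2 + 4.68*h + 1.11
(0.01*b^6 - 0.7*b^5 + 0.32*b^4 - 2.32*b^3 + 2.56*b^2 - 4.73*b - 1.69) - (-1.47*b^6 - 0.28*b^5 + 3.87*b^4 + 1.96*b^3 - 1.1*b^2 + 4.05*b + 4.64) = 1.48*b^6 - 0.42*b^5 - 3.55*b^4 - 4.28*b^3 + 3.66*b^2 - 8.78*b - 6.33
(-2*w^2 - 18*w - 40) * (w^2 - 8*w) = -2*w^4 - 2*w^3 + 104*w^2 + 320*w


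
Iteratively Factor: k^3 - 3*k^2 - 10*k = (k)*(k^2 - 3*k - 10) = k*(k - 5)*(k + 2)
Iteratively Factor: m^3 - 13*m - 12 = (m - 4)*(m^2 + 4*m + 3) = (m - 4)*(m + 1)*(m + 3)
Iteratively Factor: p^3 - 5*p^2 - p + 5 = (p - 1)*(p^2 - 4*p - 5) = (p - 5)*(p - 1)*(p + 1)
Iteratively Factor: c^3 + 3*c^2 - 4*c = (c)*(c^2 + 3*c - 4) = c*(c - 1)*(c + 4)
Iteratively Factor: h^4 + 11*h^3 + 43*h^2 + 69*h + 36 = (h + 1)*(h^3 + 10*h^2 + 33*h + 36) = (h + 1)*(h + 3)*(h^2 + 7*h + 12) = (h + 1)*(h + 3)^2*(h + 4)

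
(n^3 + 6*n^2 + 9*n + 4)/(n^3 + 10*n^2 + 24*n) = (n^2 + 2*n + 1)/(n*(n + 6))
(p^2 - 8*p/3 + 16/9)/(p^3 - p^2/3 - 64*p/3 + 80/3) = (p - 4/3)/(p^2 + p - 20)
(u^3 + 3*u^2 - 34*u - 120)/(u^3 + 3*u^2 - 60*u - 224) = (u^2 - u - 30)/(u^2 - u - 56)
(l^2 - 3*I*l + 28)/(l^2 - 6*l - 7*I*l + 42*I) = (l + 4*I)/(l - 6)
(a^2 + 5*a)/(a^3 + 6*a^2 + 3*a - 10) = a/(a^2 + a - 2)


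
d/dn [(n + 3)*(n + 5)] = 2*n + 8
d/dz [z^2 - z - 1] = 2*z - 1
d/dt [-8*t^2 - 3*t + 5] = -16*t - 3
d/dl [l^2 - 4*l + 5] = 2*l - 4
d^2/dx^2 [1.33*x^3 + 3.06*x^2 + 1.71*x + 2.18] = 7.98*x + 6.12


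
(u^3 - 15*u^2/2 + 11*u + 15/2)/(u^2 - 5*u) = u - 5/2 - 3/(2*u)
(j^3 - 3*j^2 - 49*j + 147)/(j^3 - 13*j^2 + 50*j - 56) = (j^2 + 4*j - 21)/(j^2 - 6*j + 8)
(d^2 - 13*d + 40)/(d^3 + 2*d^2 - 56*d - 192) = (d - 5)/(d^2 + 10*d + 24)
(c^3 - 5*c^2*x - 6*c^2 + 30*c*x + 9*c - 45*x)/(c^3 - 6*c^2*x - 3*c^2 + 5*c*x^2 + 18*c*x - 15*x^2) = (3 - c)/(-c + x)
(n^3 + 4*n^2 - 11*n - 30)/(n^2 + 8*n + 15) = (n^2 - n - 6)/(n + 3)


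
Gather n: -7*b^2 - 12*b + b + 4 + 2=-7*b^2 - 11*b + 6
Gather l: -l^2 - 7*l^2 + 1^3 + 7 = 8 - 8*l^2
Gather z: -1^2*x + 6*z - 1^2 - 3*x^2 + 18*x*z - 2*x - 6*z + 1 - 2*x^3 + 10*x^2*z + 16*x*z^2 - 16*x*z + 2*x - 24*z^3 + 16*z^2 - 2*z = -2*x^3 - 3*x^2 - x - 24*z^3 + z^2*(16*x + 16) + z*(10*x^2 + 2*x - 2)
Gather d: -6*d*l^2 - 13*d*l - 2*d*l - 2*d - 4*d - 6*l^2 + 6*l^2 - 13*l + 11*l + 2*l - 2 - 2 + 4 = d*(-6*l^2 - 15*l - 6)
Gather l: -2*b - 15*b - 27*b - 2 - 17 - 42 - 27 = -44*b - 88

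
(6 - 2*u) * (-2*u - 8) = 4*u^2 + 4*u - 48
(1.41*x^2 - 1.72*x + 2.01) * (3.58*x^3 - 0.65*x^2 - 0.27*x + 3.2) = 5.0478*x^5 - 7.0741*x^4 + 7.9331*x^3 + 3.6699*x^2 - 6.0467*x + 6.432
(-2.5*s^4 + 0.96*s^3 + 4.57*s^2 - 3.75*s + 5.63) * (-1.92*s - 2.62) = 4.8*s^5 + 4.7068*s^4 - 11.2896*s^3 - 4.7734*s^2 - 0.984599999999999*s - 14.7506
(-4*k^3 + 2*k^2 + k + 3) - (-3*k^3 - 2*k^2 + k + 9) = -k^3 + 4*k^2 - 6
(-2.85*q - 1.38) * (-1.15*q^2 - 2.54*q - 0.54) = 3.2775*q^3 + 8.826*q^2 + 5.0442*q + 0.7452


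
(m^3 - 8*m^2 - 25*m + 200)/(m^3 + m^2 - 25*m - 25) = (m - 8)/(m + 1)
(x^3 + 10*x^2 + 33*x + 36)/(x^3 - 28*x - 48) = (x^2 + 6*x + 9)/(x^2 - 4*x - 12)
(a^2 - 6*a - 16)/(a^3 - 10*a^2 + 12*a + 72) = (a - 8)/(a^2 - 12*a + 36)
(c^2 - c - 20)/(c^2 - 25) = (c + 4)/(c + 5)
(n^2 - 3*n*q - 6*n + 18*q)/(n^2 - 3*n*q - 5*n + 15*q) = (n - 6)/(n - 5)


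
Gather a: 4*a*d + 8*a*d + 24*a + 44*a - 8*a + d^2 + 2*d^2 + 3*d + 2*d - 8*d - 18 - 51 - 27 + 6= a*(12*d + 60) + 3*d^2 - 3*d - 90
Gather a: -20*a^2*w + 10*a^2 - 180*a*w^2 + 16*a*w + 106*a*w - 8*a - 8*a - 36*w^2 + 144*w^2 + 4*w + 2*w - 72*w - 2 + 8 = a^2*(10 - 20*w) + a*(-180*w^2 + 122*w - 16) + 108*w^2 - 66*w + 6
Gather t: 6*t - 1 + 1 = 6*t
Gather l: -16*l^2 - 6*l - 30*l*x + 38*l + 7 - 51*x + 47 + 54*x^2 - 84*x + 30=-16*l^2 + l*(32 - 30*x) + 54*x^2 - 135*x + 84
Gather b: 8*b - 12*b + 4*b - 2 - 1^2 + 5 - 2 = 0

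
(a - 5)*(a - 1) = a^2 - 6*a + 5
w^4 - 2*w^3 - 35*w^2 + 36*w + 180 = (w - 6)*(w - 3)*(w + 2)*(w + 5)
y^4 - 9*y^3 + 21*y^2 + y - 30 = (y - 5)*(y - 3)*(y - 2)*(y + 1)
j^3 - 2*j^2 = j^2*(j - 2)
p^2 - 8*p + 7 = (p - 7)*(p - 1)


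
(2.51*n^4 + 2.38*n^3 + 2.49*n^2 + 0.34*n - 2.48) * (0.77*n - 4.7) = 1.9327*n^5 - 9.9644*n^4 - 9.2687*n^3 - 11.4412*n^2 - 3.5076*n + 11.656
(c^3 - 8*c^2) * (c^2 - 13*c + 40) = c^5 - 21*c^4 + 144*c^3 - 320*c^2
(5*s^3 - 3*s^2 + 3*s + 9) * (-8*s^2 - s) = -40*s^5 + 19*s^4 - 21*s^3 - 75*s^2 - 9*s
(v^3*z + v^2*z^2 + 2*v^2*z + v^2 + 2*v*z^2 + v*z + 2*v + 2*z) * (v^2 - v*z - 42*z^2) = v^5*z + 2*v^4*z + v^4 - 43*v^3*z^3 + 2*v^3 - 42*v^2*z^4 - 86*v^2*z^3 - 43*v^2*z^2 - 84*v*z^4 - 42*v*z^3 - 86*v*z^2 - 84*z^3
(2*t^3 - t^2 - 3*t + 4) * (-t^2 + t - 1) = -2*t^5 + 3*t^4 - 6*t^2 + 7*t - 4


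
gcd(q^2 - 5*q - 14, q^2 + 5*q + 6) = q + 2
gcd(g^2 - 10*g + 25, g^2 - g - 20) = g - 5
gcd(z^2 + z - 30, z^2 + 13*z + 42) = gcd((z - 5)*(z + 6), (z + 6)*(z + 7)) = z + 6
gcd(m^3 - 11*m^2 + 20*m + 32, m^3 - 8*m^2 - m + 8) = m^2 - 7*m - 8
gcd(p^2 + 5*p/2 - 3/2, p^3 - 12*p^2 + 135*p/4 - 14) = p - 1/2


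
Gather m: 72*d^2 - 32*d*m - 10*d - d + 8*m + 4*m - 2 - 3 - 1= 72*d^2 - 11*d + m*(12 - 32*d) - 6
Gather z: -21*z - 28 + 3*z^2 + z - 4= 3*z^2 - 20*z - 32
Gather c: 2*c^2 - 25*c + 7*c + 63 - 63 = 2*c^2 - 18*c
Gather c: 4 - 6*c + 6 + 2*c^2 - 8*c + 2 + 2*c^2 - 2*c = 4*c^2 - 16*c + 12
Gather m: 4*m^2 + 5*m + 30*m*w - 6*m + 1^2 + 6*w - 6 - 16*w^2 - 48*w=4*m^2 + m*(30*w - 1) - 16*w^2 - 42*w - 5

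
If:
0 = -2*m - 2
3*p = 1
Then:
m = -1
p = 1/3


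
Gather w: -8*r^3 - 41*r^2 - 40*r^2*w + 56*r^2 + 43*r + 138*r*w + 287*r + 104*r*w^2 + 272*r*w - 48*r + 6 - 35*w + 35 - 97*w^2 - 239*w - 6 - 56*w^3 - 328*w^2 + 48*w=-8*r^3 + 15*r^2 + 282*r - 56*w^3 + w^2*(104*r - 425) + w*(-40*r^2 + 410*r - 226) + 35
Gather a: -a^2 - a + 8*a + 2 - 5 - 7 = -a^2 + 7*a - 10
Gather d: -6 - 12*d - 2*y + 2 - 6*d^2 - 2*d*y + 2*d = -6*d^2 + d*(-2*y - 10) - 2*y - 4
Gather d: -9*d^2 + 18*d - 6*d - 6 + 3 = -9*d^2 + 12*d - 3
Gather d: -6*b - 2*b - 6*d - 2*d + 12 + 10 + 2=-8*b - 8*d + 24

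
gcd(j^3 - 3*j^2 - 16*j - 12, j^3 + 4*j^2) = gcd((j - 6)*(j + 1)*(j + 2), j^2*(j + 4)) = 1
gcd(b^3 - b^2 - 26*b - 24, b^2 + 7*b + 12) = b + 4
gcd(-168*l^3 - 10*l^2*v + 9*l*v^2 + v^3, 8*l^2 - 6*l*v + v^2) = -4*l + v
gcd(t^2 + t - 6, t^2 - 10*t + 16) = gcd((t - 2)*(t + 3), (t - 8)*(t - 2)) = t - 2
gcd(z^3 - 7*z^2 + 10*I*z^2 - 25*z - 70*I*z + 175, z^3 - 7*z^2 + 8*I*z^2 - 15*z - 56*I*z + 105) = z^2 + z*(-7 + 5*I) - 35*I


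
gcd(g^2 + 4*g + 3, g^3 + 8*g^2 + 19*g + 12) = g^2 + 4*g + 3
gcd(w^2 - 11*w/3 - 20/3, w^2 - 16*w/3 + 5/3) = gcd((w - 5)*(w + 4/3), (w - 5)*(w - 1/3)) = w - 5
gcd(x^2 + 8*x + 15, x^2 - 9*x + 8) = 1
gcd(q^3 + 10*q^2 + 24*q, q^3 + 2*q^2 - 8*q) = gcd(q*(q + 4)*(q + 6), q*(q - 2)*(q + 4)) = q^2 + 4*q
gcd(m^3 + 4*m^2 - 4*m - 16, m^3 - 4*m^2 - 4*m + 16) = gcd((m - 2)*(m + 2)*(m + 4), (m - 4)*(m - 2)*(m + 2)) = m^2 - 4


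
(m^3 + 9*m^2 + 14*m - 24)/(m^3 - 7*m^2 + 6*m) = (m^2 + 10*m + 24)/(m*(m - 6))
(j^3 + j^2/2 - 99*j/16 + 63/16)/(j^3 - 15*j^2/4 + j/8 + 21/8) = (16*j^3 + 8*j^2 - 99*j + 63)/(2*(8*j^3 - 30*j^2 + j + 21))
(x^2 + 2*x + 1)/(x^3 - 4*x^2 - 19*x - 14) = (x + 1)/(x^2 - 5*x - 14)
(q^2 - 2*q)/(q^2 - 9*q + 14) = q/(q - 7)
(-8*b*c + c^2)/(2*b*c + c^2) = (-8*b + c)/(2*b + c)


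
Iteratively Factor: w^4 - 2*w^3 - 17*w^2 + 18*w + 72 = (w - 4)*(w^3 + 2*w^2 - 9*w - 18) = (w - 4)*(w + 3)*(w^2 - w - 6) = (w - 4)*(w - 3)*(w + 3)*(w + 2)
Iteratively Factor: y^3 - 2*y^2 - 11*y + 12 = (y - 1)*(y^2 - y - 12) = (y - 4)*(y - 1)*(y + 3)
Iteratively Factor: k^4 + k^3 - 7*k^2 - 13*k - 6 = (k + 1)*(k^3 - 7*k - 6) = (k + 1)*(k + 2)*(k^2 - 2*k - 3) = (k - 3)*(k + 1)*(k + 2)*(k + 1)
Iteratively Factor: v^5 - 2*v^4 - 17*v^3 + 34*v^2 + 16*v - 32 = (v - 4)*(v^4 + 2*v^3 - 9*v^2 - 2*v + 8) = (v - 4)*(v - 2)*(v^3 + 4*v^2 - v - 4) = (v - 4)*(v - 2)*(v + 4)*(v^2 - 1) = (v - 4)*(v - 2)*(v + 1)*(v + 4)*(v - 1)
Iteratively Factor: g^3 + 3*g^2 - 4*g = (g + 4)*(g^2 - g) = (g - 1)*(g + 4)*(g)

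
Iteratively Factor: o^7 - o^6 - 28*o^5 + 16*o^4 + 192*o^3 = (o + 4)*(o^6 - 5*o^5 - 8*o^4 + 48*o^3) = (o - 4)*(o + 4)*(o^5 - o^4 - 12*o^3) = o*(o - 4)*(o + 4)*(o^4 - o^3 - 12*o^2) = o*(o - 4)*(o + 3)*(o + 4)*(o^3 - 4*o^2) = o^2*(o - 4)*(o + 3)*(o + 4)*(o^2 - 4*o) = o^3*(o - 4)*(o + 3)*(o + 4)*(o - 4)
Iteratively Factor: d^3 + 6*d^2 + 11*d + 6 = (d + 2)*(d^2 + 4*d + 3) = (d + 2)*(d + 3)*(d + 1)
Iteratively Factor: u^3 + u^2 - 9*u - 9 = (u - 3)*(u^2 + 4*u + 3) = (u - 3)*(u + 3)*(u + 1)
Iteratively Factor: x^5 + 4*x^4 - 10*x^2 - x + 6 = (x + 2)*(x^4 + 2*x^3 - 4*x^2 - 2*x + 3) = (x + 1)*(x + 2)*(x^3 + x^2 - 5*x + 3) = (x - 1)*(x + 1)*(x + 2)*(x^2 + 2*x - 3) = (x - 1)^2*(x + 1)*(x + 2)*(x + 3)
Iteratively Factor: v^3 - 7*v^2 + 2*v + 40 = (v - 4)*(v^2 - 3*v - 10) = (v - 5)*(v - 4)*(v + 2)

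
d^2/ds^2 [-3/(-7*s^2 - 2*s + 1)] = 6*(-49*s^2 - 14*s + 4*(7*s + 1)^2 + 7)/(7*s^2 + 2*s - 1)^3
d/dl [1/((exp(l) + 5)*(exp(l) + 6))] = (-2*exp(l) - 11)*exp(l)/(exp(4*l) + 22*exp(3*l) + 181*exp(2*l) + 660*exp(l) + 900)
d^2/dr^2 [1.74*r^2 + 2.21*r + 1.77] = 3.48000000000000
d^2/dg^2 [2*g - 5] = 0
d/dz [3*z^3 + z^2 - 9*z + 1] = 9*z^2 + 2*z - 9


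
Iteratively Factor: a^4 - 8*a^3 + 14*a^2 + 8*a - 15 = (a - 3)*(a^3 - 5*a^2 - a + 5) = (a - 3)*(a - 1)*(a^2 - 4*a - 5) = (a - 3)*(a - 1)*(a + 1)*(a - 5)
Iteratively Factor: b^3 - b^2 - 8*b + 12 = (b - 2)*(b^2 + b - 6) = (b - 2)*(b + 3)*(b - 2)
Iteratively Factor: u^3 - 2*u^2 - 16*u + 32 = (u - 2)*(u^2 - 16) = (u - 2)*(u + 4)*(u - 4)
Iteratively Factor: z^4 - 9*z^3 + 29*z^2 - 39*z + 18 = (z - 2)*(z^3 - 7*z^2 + 15*z - 9) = (z - 3)*(z - 2)*(z^2 - 4*z + 3) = (z - 3)^2*(z - 2)*(z - 1)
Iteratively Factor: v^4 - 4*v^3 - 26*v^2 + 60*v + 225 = (v + 3)*(v^3 - 7*v^2 - 5*v + 75) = (v + 3)^2*(v^2 - 10*v + 25) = (v - 5)*(v + 3)^2*(v - 5)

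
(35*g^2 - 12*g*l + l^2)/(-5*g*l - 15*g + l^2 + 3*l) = (-7*g + l)/(l + 3)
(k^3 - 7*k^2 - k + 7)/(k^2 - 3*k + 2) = (k^2 - 6*k - 7)/(k - 2)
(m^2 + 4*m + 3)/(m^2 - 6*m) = (m^2 + 4*m + 3)/(m*(m - 6))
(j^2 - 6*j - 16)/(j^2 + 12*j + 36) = (j^2 - 6*j - 16)/(j^2 + 12*j + 36)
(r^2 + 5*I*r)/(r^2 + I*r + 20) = r/(r - 4*I)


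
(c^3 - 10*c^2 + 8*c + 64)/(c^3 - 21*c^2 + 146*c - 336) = (c^2 - 2*c - 8)/(c^2 - 13*c + 42)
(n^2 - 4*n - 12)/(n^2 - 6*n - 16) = (n - 6)/(n - 8)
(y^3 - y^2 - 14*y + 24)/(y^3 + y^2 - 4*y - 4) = (y^2 + y - 12)/(y^2 + 3*y + 2)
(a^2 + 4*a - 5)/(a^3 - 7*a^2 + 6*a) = (a + 5)/(a*(a - 6))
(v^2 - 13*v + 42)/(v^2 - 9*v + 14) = (v - 6)/(v - 2)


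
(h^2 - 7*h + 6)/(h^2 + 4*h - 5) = (h - 6)/(h + 5)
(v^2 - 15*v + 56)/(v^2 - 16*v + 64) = (v - 7)/(v - 8)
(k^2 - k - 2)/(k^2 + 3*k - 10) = (k + 1)/(k + 5)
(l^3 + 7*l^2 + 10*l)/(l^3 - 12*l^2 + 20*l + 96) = l*(l + 5)/(l^2 - 14*l + 48)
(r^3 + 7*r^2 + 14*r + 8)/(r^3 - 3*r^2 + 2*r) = (r^3 + 7*r^2 + 14*r + 8)/(r*(r^2 - 3*r + 2))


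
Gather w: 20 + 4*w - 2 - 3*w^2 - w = -3*w^2 + 3*w + 18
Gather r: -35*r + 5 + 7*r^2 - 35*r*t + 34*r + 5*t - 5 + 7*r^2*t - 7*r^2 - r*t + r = 7*r^2*t - 36*r*t + 5*t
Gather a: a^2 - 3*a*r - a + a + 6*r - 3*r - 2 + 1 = a^2 - 3*a*r + 3*r - 1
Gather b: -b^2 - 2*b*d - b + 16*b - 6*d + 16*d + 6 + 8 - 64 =-b^2 + b*(15 - 2*d) + 10*d - 50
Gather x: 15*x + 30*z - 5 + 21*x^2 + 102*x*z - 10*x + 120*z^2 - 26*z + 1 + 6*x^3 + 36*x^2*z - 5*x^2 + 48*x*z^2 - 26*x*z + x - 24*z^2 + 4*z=6*x^3 + x^2*(36*z + 16) + x*(48*z^2 + 76*z + 6) + 96*z^2 + 8*z - 4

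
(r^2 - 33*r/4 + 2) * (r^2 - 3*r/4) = r^4 - 9*r^3 + 131*r^2/16 - 3*r/2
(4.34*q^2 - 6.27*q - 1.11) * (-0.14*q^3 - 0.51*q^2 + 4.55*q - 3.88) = -0.6076*q^5 - 1.3356*q^4 + 23.1001*q^3 - 44.8016*q^2 + 19.2771*q + 4.3068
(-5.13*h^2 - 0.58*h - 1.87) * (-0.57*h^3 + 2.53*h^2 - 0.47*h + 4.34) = 2.9241*h^5 - 12.6483*h^4 + 2.0096*h^3 - 26.7227*h^2 - 1.6383*h - 8.1158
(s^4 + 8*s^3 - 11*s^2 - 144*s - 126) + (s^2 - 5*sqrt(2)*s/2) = s^4 + 8*s^3 - 10*s^2 - 144*s - 5*sqrt(2)*s/2 - 126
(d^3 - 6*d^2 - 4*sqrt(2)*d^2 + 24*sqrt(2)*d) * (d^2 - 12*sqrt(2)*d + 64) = d^5 - 16*sqrt(2)*d^4 - 6*d^4 + 96*sqrt(2)*d^3 + 160*d^3 - 960*d^2 - 256*sqrt(2)*d^2 + 1536*sqrt(2)*d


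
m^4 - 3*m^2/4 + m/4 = m*(m - 1/2)^2*(m + 1)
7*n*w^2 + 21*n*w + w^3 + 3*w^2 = w*(7*n + w)*(w + 3)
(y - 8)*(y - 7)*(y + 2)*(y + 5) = y^4 - 8*y^3 - 39*y^2 + 242*y + 560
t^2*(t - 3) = t^3 - 3*t^2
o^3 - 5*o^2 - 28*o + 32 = (o - 8)*(o - 1)*(o + 4)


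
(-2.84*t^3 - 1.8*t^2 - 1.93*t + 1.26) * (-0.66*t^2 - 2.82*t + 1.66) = 1.8744*t^5 + 9.1968*t^4 + 1.6354*t^3 + 1.623*t^2 - 6.757*t + 2.0916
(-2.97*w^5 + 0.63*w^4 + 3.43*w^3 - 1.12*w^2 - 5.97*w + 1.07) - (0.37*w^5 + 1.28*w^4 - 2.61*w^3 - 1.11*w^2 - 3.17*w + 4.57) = -3.34*w^5 - 0.65*w^4 + 6.04*w^3 - 0.01*w^2 - 2.8*w - 3.5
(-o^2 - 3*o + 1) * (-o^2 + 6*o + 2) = o^4 - 3*o^3 - 21*o^2 + 2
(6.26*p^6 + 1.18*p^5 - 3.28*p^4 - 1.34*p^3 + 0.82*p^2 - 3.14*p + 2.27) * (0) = 0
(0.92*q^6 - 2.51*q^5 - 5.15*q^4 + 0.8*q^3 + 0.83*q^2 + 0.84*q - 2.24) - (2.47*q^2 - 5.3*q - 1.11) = 0.92*q^6 - 2.51*q^5 - 5.15*q^4 + 0.8*q^3 - 1.64*q^2 + 6.14*q - 1.13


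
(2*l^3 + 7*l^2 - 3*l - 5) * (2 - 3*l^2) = -6*l^5 - 21*l^4 + 13*l^3 + 29*l^2 - 6*l - 10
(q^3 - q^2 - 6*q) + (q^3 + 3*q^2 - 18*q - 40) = 2*q^3 + 2*q^2 - 24*q - 40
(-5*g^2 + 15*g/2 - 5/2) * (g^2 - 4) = -5*g^4 + 15*g^3/2 + 35*g^2/2 - 30*g + 10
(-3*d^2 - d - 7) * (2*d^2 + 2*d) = -6*d^4 - 8*d^3 - 16*d^2 - 14*d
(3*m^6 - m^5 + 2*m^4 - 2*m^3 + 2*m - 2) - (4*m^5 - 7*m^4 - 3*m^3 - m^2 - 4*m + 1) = 3*m^6 - 5*m^5 + 9*m^4 + m^3 + m^2 + 6*m - 3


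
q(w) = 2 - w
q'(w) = -1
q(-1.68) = 3.68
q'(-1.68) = -1.00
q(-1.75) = 3.75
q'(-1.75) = -1.00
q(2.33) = -0.33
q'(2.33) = -1.00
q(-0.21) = 2.21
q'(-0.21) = -1.00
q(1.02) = 0.98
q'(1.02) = -1.00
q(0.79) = 1.21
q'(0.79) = -1.00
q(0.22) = 1.78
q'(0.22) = -1.00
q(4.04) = -2.04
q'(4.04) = -1.00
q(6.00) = -4.00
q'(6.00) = -1.00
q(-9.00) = 11.00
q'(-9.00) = -1.00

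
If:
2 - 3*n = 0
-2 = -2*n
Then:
No Solution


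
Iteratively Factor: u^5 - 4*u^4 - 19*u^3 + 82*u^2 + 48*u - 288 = (u + 2)*(u^4 - 6*u^3 - 7*u^2 + 96*u - 144) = (u - 3)*(u + 2)*(u^3 - 3*u^2 - 16*u + 48) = (u - 3)*(u + 2)*(u + 4)*(u^2 - 7*u + 12) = (u - 4)*(u - 3)*(u + 2)*(u + 4)*(u - 3)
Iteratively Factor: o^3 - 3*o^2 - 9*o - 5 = (o - 5)*(o^2 + 2*o + 1) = (o - 5)*(o + 1)*(o + 1)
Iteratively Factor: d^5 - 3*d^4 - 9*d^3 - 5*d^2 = (d - 5)*(d^4 + 2*d^3 + d^2) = (d - 5)*(d + 1)*(d^3 + d^2) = (d - 5)*(d + 1)^2*(d^2) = d*(d - 5)*(d + 1)^2*(d)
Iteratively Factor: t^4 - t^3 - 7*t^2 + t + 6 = (t - 3)*(t^3 + 2*t^2 - t - 2) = (t - 3)*(t - 1)*(t^2 + 3*t + 2) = (t - 3)*(t - 1)*(t + 1)*(t + 2)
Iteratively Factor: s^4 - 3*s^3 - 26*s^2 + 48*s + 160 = (s - 5)*(s^3 + 2*s^2 - 16*s - 32) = (s - 5)*(s + 4)*(s^2 - 2*s - 8) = (s - 5)*(s + 2)*(s + 4)*(s - 4)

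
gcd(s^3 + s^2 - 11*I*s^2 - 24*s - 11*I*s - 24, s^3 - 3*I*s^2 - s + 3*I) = s^2 + s*(1 - 3*I) - 3*I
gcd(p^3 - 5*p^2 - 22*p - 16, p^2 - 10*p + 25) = 1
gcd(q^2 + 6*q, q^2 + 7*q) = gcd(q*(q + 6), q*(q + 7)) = q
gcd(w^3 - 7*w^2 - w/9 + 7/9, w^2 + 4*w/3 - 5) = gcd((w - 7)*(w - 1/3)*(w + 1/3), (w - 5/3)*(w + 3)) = 1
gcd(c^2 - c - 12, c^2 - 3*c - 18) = c + 3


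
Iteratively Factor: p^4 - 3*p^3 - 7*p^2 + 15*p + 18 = (p + 2)*(p^3 - 5*p^2 + 3*p + 9) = (p - 3)*(p + 2)*(p^2 - 2*p - 3) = (p - 3)^2*(p + 2)*(p + 1)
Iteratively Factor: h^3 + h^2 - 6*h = (h)*(h^2 + h - 6) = h*(h + 3)*(h - 2)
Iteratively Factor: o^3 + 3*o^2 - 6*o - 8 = (o + 1)*(o^2 + 2*o - 8) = (o - 2)*(o + 1)*(o + 4)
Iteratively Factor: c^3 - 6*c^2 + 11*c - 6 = (c - 1)*(c^2 - 5*c + 6) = (c - 3)*(c - 1)*(c - 2)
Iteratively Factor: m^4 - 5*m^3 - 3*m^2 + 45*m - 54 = (m - 2)*(m^3 - 3*m^2 - 9*m + 27) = (m - 3)*(m - 2)*(m^2 - 9) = (m - 3)*(m - 2)*(m + 3)*(m - 3)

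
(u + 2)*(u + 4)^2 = u^3 + 10*u^2 + 32*u + 32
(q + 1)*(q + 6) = q^2 + 7*q + 6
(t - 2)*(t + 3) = t^2 + t - 6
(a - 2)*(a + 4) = a^2 + 2*a - 8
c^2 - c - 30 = (c - 6)*(c + 5)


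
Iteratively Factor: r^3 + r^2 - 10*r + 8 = (r - 2)*(r^2 + 3*r - 4) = (r - 2)*(r + 4)*(r - 1)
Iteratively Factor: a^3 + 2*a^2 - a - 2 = (a + 1)*(a^2 + a - 2) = (a - 1)*(a + 1)*(a + 2)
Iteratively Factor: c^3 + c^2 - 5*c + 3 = (c + 3)*(c^2 - 2*c + 1) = (c - 1)*(c + 3)*(c - 1)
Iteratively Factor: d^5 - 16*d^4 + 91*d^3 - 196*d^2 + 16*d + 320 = (d - 4)*(d^4 - 12*d^3 + 43*d^2 - 24*d - 80) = (d - 4)*(d + 1)*(d^3 - 13*d^2 + 56*d - 80) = (d - 4)^2*(d + 1)*(d^2 - 9*d + 20) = (d - 4)^3*(d + 1)*(d - 5)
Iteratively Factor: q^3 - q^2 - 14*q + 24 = (q + 4)*(q^2 - 5*q + 6) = (q - 2)*(q + 4)*(q - 3)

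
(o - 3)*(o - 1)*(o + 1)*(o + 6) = o^4 + 3*o^3 - 19*o^2 - 3*o + 18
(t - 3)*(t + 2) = t^2 - t - 6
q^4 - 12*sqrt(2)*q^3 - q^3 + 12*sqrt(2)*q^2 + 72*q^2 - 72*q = q*(q - 1)*(q - 6*sqrt(2))^2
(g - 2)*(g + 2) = g^2 - 4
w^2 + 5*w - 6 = (w - 1)*(w + 6)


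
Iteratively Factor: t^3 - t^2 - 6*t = (t)*(t^2 - t - 6) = t*(t + 2)*(t - 3)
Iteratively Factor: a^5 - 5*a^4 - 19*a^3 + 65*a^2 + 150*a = (a - 5)*(a^4 - 19*a^2 - 30*a) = (a - 5)*(a + 2)*(a^3 - 2*a^2 - 15*a) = (a - 5)^2*(a + 2)*(a^2 + 3*a) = (a - 5)^2*(a + 2)*(a + 3)*(a)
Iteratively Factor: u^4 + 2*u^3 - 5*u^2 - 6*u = (u)*(u^3 + 2*u^2 - 5*u - 6) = u*(u + 1)*(u^2 + u - 6) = u*(u + 1)*(u + 3)*(u - 2)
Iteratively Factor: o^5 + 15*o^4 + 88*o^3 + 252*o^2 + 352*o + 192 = (o + 2)*(o^4 + 13*o^3 + 62*o^2 + 128*o + 96) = (o + 2)*(o + 3)*(o^3 + 10*o^2 + 32*o + 32) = (o + 2)*(o + 3)*(o + 4)*(o^2 + 6*o + 8) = (o + 2)^2*(o + 3)*(o + 4)*(o + 4)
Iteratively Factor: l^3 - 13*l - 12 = (l + 3)*(l^2 - 3*l - 4) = (l - 4)*(l + 3)*(l + 1)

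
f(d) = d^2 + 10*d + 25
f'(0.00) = 10.00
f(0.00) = 25.00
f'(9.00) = 28.00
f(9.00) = 196.00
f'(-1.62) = 6.76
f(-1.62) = 11.42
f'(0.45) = 10.90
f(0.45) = 29.70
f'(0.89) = 11.78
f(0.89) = 34.69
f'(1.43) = 12.86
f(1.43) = 41.34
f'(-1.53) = 6.94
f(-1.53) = 12.04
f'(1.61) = 13.22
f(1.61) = 43.69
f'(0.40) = 10.80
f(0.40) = 29.16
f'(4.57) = 19.14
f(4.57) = 91.58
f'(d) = 2*d + 10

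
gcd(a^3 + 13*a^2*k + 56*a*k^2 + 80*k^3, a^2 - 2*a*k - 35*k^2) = a + 5*k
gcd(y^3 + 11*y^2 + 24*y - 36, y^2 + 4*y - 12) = y + 6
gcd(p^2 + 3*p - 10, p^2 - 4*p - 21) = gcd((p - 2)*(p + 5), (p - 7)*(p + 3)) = 1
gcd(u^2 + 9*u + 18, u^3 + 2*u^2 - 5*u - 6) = u + 3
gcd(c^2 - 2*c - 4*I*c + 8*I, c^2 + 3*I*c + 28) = c - 4*I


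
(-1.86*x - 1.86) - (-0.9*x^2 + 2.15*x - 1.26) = 0.9*x^2 - 4.01*x - 0.6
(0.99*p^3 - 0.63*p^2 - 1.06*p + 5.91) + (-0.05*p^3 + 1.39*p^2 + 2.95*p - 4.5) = 0.94*p^3 + 0.76*p^2 + 1.89*p + 1.41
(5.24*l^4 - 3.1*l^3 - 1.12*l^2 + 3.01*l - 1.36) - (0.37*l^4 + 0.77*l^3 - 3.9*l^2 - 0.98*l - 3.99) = 4.87*l^4 - 3.87*l^3 + 2.78*l^2 + 3.99*l + 2.63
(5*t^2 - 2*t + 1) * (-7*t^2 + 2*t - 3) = -35*t^4 + 24*t^3 - 26*t^2 + 8*t - 3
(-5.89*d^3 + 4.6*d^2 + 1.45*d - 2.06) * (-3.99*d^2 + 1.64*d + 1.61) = 23.5011*d^5 - 28.0136*d^4 - 7.7244*d^3 + 18.0034*d^2 - 1.0439*d - 3.3166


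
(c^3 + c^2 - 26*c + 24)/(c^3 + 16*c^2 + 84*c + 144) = (c^2 - 5*c + 4)/(c^2 + 10*c + 24)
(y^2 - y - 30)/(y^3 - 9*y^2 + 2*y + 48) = (y^2 - y - 30)/(y^3 - 9*y^2 + 2*y + 48)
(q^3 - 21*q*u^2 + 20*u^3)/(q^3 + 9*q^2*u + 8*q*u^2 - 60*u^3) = (q^2 - 5*q*u + 4*u^2)/(q^2 + 4*q*u - 12*u^2)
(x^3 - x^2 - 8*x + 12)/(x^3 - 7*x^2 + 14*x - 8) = (x^2 + x - 6)/(x^2 - 5*x + 4)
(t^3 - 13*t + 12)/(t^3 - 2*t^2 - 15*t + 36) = (t - 1)/(t - 3)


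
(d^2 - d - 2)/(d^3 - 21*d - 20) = (d - 2)/(d^2 - d - 20)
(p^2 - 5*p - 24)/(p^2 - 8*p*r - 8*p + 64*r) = (p + 3)/(p - 8*r)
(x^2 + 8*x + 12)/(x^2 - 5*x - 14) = (x + 6)/(x - 7)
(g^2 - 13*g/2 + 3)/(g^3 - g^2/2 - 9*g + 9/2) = (g - 6)/(g^2 - 9)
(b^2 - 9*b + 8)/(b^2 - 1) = (b - 8)/(b + 1)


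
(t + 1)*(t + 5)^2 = t^3 + 11*t^2 + 35*t + 25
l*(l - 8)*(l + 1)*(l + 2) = l^4 - 5*l^3 - 22*l^2 - 16*l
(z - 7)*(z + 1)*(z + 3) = z^3 - 3*z^2 - 25*z - 21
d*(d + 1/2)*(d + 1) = d^3 + 3*d^2/2 + d/2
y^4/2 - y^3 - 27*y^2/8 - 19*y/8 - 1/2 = (y/2 + 1/4)*(y - 4)*(y + 1/2)*(y + 1)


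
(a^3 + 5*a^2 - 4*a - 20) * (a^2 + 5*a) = a^5 + 10*a^4 + 21*a^3 - 40*a^2 - 100*a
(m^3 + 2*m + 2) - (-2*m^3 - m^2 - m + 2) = 3*m^3 + m^2 + 3*m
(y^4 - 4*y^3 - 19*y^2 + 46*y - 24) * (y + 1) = y^5 - 3*y^4 - 23*y^3 + 27*y^2 + 22*y - 24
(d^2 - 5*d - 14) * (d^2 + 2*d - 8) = d^4 - 3*d^3 - 32*d^2 + 12*d + 112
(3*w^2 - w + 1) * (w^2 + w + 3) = 3*w^4 + 2*w^3 + 9*w^2 - 2*w + 3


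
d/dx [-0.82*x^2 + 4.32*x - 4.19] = 4.32 - 1.64*x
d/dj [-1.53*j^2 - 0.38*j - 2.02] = -3.06*j - 0.38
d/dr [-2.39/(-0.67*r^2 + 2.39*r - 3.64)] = (5.7121 - 3.2026*r)/(0.67*r^2 - 2.39*r + 3.64)^2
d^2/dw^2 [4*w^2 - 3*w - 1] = 8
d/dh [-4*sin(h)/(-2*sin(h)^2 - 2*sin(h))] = -2*cos(h)/(sin(h) + 1)^2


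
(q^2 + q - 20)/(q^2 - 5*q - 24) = (-q^2 - q + 20)/(-q^2 + 5*q + 24)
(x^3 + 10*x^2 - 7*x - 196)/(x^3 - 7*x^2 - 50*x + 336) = (x^2 + 3*x - 28)/(x^2 - 14*x + 48)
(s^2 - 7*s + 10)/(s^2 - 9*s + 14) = (s - 5)/(s - 7)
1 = 1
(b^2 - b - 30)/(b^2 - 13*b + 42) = (b + 5)/(b - 7)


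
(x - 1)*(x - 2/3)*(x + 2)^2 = x^4 + 7*x^3/3 - 2*x^2 - 4*x + 8/3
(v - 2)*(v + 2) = v^2 - 4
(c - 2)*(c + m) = c^2 + c*m - 2*c - 2*m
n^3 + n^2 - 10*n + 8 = (n - 2)*(n - 1)*(n + 4)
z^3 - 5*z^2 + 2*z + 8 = (z - 4)*(z - 2)*(z + 1)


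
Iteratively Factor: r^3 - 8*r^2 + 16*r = (r)*(r^2 - 8*r + 16) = r*(r - 4)*(r - 4)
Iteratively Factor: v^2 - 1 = (v + 1)*(v - 1)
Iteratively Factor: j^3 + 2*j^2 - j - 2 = (j - 1)*(j^2 + 3*j + 2) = (j - 1)*(j + 2)*(j + 1)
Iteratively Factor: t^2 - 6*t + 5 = (t - 1)*(t - 5)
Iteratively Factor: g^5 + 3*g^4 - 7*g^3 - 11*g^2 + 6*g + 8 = (g + 1)*(g^4 + 2*g^3 - 9*g^2 - 2*g + 8) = (g - 2)*(g + 1)*(g^3 + 4*g^2 - g - 4) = (g - 2)*(g - 1)*(g + 1)*(g^2 + 5*g + 4) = (g - 2)*(g - 1)*(g + 1)^2*(g + 4)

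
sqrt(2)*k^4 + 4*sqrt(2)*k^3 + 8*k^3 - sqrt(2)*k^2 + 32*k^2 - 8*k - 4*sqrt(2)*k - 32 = (k - 1)*(k + 4)*(k + 4*sqrt(2))*(sqrt(2)*k + sqrt(2))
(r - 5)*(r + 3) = r^2 - 2*r - 15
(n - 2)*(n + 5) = n^2 + 3*n - 10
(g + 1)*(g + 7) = g^2 + 8*g + 7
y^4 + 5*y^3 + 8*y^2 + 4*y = y*(y + 1)*(y + 2)^2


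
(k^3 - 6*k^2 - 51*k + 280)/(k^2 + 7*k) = k - 13 + 40/k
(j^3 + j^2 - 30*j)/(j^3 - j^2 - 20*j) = (j + 6)/(j + 4)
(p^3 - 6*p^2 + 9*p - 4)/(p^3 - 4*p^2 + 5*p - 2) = (p - 4)/(p - 2)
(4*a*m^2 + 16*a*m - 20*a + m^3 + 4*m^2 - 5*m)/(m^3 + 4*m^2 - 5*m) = (4*a + m)/m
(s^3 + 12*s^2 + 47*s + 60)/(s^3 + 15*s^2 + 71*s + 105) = (s + 4)/(s + 7)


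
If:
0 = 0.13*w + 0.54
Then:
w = -4.15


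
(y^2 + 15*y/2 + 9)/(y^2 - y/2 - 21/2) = (2*y^2 + 15*y + 18)/(2*y^2 - y - 21)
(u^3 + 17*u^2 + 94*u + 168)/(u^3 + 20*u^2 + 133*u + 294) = (u + 4)/(u + 7)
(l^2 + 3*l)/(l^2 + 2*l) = (l + 3)/(l + 2)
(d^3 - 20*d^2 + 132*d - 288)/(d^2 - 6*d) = d - 14 + 48/d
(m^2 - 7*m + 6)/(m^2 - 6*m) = (m - 1)/m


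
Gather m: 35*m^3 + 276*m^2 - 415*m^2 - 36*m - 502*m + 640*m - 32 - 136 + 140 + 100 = 35*m^3 - 139*m^2 + 102*m + 72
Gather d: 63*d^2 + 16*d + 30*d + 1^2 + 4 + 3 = 63*d^2 + 46*d + 8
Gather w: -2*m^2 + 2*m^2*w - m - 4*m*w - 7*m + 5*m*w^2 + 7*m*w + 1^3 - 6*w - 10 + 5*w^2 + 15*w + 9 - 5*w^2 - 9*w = -2*m^2 + 5*m*w^2 - 8*m + w*(2*m^2 + 3*m)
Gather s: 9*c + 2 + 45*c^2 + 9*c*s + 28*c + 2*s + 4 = 45*c^2 + 37*c + s*(9*c + 2) + 6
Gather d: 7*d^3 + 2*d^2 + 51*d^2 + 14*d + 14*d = 7*d^3 + 53*d^2 + 28*d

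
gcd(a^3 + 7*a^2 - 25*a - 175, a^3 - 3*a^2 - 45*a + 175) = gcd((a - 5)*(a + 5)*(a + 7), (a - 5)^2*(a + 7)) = a^2 + 2*a - 35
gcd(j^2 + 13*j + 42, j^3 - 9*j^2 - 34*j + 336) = j + 6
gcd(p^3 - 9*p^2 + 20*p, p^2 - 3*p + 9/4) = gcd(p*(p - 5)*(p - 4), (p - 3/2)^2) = 1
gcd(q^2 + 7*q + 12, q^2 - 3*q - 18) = q + 3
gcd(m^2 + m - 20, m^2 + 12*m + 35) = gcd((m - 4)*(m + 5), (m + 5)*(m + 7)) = m + 5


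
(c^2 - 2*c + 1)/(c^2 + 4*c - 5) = (c - 1)/(c + 5)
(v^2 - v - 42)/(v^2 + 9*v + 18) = (v - 7)/(v + 3)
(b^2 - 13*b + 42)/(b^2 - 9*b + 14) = (b - 6)/(b - 2)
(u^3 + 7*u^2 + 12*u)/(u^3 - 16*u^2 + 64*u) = (u^2 + 7*u + 12)/(u^2 - 16*u + 64)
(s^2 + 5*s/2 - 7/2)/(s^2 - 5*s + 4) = (s + 7/2)/(s - 4)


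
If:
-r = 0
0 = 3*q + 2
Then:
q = -2/3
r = 0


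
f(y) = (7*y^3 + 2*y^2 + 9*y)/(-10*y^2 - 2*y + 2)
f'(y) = (20*y + 2)*(7*y^3 + 2*y^2 + 9*y)/(-10*y^2 - 2*y + 2)^2 + (21*y^2 + 4*y + 9)/(-10*y^2 - 2*y + 2) = (-35*y^4 - 14*y^3 + 64*y^2 + 4*y + 9)/(2*(25*y^4 + 10*y^3 - 9*y^2 - 2*y + 1))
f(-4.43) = 3.29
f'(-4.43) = -0.64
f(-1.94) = 1.92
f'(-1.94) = -0.30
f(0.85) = -1.93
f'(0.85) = 1.33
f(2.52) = -2.22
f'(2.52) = -0.55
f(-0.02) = -0.09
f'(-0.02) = 4.32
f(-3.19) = 2.52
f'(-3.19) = -0.58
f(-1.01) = 2.31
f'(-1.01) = 2.53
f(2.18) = -2.04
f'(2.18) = -0.49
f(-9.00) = 6.36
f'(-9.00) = -0.69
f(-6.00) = 4.32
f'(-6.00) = -0.67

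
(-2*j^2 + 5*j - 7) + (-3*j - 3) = -2*j^2 + 2*j - 10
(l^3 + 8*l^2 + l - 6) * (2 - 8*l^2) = -8*l^5 - 64*l^4 - 6*l^3 + 64*l^2 + 2*l - 12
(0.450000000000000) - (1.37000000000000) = -0.920000000000000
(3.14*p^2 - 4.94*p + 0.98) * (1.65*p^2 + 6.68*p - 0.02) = 5.181*p^4 + 12.8242*p^3 - 31.445*p^2 + 6.6452*p - 0.0196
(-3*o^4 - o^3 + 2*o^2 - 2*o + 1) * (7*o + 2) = -21*o^5 - 13*o^4 + 12*o^3 - 10*o^2 + 3*o + 2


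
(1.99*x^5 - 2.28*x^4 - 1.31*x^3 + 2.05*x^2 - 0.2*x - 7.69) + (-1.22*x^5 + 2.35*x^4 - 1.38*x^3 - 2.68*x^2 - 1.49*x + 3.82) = 0.77*x^5 + 0.0700000000000003*x^4 - 2.69*x^3 - 0.63*x^2 - 1.69*x - 3.87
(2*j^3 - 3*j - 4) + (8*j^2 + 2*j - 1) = 2*j^3 + 8*j^2 - j - 5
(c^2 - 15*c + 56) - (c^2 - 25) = 81 - 15*c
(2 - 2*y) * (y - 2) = -2*y^2 + 6*y - 4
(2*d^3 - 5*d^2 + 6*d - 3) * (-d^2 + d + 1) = -2*d^5 + 7*d^4 - 9*d^3 + 4*d^2 + 3*d - 3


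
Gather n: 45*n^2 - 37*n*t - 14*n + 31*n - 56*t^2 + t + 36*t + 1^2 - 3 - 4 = 45*n^2 + n*(17 - 37*t) - 56*t^2 + 37*t - 6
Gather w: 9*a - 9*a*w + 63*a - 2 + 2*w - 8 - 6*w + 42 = 72*a + w*(-9*a - 4) + 32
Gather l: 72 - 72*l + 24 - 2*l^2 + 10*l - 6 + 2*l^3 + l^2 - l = 2*l^3 - l^2 - 63*l + 90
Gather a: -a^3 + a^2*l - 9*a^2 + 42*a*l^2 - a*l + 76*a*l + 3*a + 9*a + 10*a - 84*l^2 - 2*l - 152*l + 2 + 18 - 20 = -a^3 + a^2*(l - 9) + a*(42*l^2 + 75*l + 22) - 84*l^2 - 154*l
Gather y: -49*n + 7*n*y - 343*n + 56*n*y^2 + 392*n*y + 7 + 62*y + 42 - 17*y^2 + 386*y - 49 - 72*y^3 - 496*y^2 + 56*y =-392*n - 72*y^3 + y^2*(56*n - 513) + y*(399*n + 504)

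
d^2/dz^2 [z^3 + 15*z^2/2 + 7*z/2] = 6*z + 15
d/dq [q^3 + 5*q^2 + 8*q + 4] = 3*q^2 + 10*q + 8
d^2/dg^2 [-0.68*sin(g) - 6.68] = 0.68*sin(g)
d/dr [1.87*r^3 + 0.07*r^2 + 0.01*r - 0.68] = 5.61*r^2 + 0.14*r + 0.01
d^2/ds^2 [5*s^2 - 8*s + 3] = 10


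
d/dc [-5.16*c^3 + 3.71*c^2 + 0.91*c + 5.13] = -15.48*c^2 + 7.42*c + 0.91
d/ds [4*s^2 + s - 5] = 8*s + 1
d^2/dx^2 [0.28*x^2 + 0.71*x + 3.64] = 0.560000000000000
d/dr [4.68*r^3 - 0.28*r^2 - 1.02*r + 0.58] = 14.04*r^2 - 0.56*r - 1.02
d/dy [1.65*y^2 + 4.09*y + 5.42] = 3.3*y + 4.09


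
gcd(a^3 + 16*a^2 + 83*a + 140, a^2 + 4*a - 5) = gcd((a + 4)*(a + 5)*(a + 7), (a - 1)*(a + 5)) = a + 5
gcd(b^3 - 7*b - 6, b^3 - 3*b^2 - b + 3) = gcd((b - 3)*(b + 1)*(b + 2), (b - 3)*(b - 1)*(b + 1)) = b^2 - 2*b - 3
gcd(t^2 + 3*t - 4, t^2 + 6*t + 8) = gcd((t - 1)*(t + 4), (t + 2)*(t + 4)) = t + 4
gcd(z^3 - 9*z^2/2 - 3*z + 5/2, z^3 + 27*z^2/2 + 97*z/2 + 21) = 1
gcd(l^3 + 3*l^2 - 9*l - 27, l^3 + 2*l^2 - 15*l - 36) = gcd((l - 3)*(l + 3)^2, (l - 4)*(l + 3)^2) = l^2 + 6*l + 9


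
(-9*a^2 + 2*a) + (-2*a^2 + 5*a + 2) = -11*a^2 + 7*a + 2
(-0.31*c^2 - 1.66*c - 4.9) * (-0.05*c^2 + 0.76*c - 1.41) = 0.0155*c^4 - 0.1526*c^3 - 0.5795*c^2 - 1.3834*c + 6.909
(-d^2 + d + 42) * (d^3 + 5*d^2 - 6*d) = -d^5 - 4*d^4 + 53*d^3 + 204*d^2 - 252*d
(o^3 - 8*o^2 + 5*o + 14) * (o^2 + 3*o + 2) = o^5 - 5*o^4 - 17*o^3 + 13*o^2 + 52*o + 28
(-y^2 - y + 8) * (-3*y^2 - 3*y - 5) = 3*y^4 + 6*y^3 - 16*y^2 - 19*y - 40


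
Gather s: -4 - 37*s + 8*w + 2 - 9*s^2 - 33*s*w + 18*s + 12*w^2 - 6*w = -9*s^2 + s*(-33*w - 19) + 12*w^2 + 2*w - 2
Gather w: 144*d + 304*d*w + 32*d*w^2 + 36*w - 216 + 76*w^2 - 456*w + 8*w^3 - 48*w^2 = 144*d + 8*w^3 + w^2*(32*d + 28) + w*(304*d - 420) - 216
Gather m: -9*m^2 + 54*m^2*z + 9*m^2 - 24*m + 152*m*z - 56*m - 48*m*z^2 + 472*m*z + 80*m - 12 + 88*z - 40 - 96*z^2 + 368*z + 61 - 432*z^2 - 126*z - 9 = 54*m^2*z + m*(-48*z^2 + 624*z) - 528*z^2 + 330*z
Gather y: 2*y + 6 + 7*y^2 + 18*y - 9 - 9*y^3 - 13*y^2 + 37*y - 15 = -9*y^3 - 6*y^2 + 57*y - 18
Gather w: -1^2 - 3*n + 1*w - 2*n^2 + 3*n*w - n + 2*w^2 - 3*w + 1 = -2*n^2 - 4*n + 2*w^2 + w*(3*n - 2)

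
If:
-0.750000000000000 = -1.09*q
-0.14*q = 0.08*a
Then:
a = -1.20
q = 0.69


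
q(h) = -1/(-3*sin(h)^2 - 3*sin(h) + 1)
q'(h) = -(6*sin(h)*cos(h) + 3*cos(h))/(-3*sin(h)^2 - 3*sin(h) + 1)^2 = -3*(2*sin(h) + 1)*cos(h)/(3*sin(h)^2 + 3*sin(h) - 1)^2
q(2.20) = 0.30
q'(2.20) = 0.40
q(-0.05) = -0.88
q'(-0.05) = -2.07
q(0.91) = 0.31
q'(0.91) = -0.45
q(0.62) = 0.57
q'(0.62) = -1.71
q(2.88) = -42.57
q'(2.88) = 7968.48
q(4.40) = -0.88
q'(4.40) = -0.64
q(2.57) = 0.67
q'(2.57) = 2.33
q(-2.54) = -0.58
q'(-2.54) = -0.11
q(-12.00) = 0.68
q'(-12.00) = -2.42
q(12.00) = -0.57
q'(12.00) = 0.06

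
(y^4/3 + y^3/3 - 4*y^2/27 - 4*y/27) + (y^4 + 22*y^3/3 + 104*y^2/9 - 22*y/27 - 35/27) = 4*y^4/3 + 23*y^3/3 + 308*y^2/27 - 26*y/27 - 35/27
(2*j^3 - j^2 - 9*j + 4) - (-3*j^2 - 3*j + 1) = 2*j^3 + 2*j^2 - 6*j + 3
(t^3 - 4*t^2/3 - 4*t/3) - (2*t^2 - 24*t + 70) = t^3 - 10*t^2/3 + 68*t/3 - 70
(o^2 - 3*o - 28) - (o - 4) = o^2 - 4*o - 24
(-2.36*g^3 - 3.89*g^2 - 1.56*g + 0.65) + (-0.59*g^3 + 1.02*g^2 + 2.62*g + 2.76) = -2.95*g^3 - 2.87*g^2 + 1.06*g + 3.41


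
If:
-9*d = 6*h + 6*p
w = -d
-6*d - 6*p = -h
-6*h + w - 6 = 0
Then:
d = 42/11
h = -18/11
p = -45/11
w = -42/11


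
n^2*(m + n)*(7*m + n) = 7*m^2*n^2 + 8*m*n^3 + n^4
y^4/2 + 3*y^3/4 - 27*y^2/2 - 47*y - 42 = (y/2 + 1)*(y - 6)*(y + 2)*(y + 7/2)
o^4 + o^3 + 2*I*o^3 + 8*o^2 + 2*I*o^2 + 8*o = o*(o + 1)*(o - 2*I)*(o + 4*I)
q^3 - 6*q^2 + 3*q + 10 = (q - 5)*(q - 2)*(q + 1)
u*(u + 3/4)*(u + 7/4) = u^3 + 5*u^2/2 + 21*u/16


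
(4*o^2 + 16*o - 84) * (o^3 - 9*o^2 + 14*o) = 4*o^5 - 20*o^4 - 172*o^3 + 980*o^2 - 1176*o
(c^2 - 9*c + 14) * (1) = c^2 - 9*c + 14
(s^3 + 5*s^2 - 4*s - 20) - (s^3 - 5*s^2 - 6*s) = 10*s^2 + 2*s - 20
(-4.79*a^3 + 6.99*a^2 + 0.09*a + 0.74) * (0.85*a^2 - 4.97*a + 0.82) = -4.0715*a^5 + 29.7478*a^4 - 38.5916*a^3 + 5.9135*a^2 - 3.604*a + 0.6068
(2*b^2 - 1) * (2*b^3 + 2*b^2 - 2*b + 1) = 4*b^5 + 4*b^4 - 6*b^3 + 2*b - 1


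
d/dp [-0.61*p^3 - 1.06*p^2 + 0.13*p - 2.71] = -1.83*p^2 - 2.12*p + 0.13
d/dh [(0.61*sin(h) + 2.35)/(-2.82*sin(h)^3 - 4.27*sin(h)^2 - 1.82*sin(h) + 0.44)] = (3.4404*sin(h)^3 + 22.4857*sin(h)^2 + 20.069*sin(h) + 4.5454)*cos(h)/(7.9524*sin(h)^6 + 24.0828*sin(h)^5 + 28.4977*sin(h)^4 + 13.0612*sin(h)^3 - 0.445199999999999*sin(h)^2 - 1.6016*sin(h) + 0.1936)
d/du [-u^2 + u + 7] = 1 - 2*u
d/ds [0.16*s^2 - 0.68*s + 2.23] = 0.32*s - 0.68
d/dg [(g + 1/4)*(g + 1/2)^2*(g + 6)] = 4*g^3 + 87*g^2/4 + 16*g + 49/16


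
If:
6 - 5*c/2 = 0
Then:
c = 12/5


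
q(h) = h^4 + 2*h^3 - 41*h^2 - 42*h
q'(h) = 4*h^3 + 6*h^2 - 82*h - 42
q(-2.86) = -195.13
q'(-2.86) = 148.02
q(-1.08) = -3.62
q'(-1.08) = 48.52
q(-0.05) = 2.00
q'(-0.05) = -37.89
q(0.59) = -38.52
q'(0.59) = -87.47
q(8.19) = 2503.81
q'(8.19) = 1886.29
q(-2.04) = -84.61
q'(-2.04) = 116.29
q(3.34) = -398.69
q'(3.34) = -99.91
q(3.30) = -394.62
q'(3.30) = -103.51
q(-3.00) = -216.00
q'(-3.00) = 150.00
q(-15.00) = 35280.00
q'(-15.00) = -10962.00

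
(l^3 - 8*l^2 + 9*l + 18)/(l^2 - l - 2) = (l^2 - 9*l + 18)/(l - 2)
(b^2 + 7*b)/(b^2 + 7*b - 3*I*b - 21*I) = b/(b - 3*I)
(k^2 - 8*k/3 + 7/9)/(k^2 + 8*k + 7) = (9*k^2 - 24*k + 7)/(9*(k^2 + 8*k + 7))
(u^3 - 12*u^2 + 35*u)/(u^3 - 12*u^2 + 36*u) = (u^2 - 12*u + 35)/(u^2 - 12*u + 36)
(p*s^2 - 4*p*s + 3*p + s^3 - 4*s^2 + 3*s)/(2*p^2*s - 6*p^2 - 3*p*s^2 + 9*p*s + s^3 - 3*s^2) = (p*s - p + s^2 - s)/(2*p^2 - 3*p*s + s^2)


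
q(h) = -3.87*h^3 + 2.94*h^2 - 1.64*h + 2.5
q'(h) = -11.61*h^2 + 5.88*h - 1.64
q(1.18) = -1.70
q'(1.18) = -10.87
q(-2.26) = 65.89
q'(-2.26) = -74.23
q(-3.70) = 244.84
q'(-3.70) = -182.34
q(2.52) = -44.89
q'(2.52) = -60.55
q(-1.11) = 13.24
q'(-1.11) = -22.47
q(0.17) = 2.29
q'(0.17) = -0.98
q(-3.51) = 211.83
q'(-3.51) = -165.32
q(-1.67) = 31.46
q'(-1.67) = -43.84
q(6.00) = -737.42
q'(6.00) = -384.32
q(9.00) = -2595.35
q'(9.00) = -889.13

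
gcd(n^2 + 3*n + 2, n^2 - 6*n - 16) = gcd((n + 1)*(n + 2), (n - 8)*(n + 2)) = n + 2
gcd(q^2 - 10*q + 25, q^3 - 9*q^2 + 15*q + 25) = q^2 - 10*q + 25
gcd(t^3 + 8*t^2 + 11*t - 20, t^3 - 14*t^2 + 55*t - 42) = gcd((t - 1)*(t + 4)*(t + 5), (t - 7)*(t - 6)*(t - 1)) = t - 1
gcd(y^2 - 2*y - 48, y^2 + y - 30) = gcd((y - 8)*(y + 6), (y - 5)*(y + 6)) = y + 6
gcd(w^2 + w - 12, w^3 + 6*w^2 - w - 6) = 1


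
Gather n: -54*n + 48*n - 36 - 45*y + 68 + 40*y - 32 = -6*n - 5*y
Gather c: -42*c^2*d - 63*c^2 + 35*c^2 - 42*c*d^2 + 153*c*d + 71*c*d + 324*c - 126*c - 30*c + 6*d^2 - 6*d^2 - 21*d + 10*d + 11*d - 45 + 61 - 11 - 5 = c^2*(-42*d - 28) + c*(-42*d^2 + 224*d + 168)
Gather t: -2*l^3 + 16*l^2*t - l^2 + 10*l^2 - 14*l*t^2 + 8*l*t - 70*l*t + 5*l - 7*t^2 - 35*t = -2*l^3 + 9*l^2 + 5*l + t^2*(-14*l - 7) + t*(16*l^2 - 62*l - 35)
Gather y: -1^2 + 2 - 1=0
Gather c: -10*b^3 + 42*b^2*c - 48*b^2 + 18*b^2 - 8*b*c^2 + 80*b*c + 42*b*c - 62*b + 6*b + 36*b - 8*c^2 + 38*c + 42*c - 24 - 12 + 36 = -10*b^3 - 30*b^2 - 20*b + c^2*(-8*b - 8) + c*(42*b^2 + 122*b + 80)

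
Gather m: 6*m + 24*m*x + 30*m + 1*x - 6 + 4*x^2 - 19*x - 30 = m*(24*x + 36) + 4*x^2 - 18*x - 36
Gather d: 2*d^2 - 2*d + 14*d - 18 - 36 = 2*d^2 + 12*d - 54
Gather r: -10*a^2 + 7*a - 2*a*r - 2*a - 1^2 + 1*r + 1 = -10*a^2 + 5*a + r*(1 - 2*a)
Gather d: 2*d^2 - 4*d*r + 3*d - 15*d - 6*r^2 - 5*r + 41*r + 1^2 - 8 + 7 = 2*d^2 + d*(-4*r - 12) - 6*r^2 + 36*r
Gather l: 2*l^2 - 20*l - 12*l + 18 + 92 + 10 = 2*l^2 - 32*l + 120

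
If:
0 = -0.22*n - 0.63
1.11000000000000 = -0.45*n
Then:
No Solution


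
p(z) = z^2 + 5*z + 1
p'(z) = 2*z + 5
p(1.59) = 11.48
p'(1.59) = 8.18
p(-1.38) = -4.00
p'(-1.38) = 2.24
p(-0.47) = -1.13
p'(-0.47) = 4.06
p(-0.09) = 0.56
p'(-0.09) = 4.82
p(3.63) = 32.33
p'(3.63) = 12.26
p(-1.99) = -4.99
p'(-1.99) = 1.02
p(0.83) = 5.84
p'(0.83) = 6.66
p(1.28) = 9.04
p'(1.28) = 7.56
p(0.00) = 1.00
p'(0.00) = 5.00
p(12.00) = 205.00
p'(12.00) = 29.00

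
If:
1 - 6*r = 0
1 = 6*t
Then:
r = 1/6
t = 1/6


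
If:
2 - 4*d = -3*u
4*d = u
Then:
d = -1/4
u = -1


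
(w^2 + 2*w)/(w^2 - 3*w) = (w + 2)/(w - 3)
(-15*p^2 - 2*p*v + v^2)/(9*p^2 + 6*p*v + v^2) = (-5*p + v)/(3*p + v)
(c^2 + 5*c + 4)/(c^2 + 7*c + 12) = (c + 1)/(c + 3)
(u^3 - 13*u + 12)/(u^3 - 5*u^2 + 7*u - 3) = (u + 4)/(u - 1)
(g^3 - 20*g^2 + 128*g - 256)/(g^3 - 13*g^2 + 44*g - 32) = (g - 8)/(g - 1)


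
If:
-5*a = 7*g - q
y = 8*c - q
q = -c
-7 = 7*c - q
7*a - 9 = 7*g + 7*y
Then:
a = -181/48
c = -7/8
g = 947/336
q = 7/8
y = -63/8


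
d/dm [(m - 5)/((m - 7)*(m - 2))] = (-m^2 + 10*m - 31)/(m^4 - 18*m^3 + 109*m^2 - 252*m + 196)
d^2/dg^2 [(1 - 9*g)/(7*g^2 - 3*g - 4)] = 2*((9*g - 1)*(14*g - 3)^2 + (189*g - 34)*(-7*g^2 + 3*g + 4))/(-7*g^2 + 3*g + 4)^3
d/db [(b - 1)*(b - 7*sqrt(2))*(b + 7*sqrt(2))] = 3*b^2 - 2*b - 98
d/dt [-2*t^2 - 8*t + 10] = -4*t - 8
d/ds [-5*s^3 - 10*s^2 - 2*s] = -15*s^2 - 20*s - 2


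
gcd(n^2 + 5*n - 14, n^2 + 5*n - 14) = n^2 + 5*n - 14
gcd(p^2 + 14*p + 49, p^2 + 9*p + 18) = 1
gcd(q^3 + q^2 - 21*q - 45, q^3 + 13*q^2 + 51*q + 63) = q^2 + 6*q + 9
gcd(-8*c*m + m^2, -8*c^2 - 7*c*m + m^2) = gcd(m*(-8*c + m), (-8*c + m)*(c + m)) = 8*c - m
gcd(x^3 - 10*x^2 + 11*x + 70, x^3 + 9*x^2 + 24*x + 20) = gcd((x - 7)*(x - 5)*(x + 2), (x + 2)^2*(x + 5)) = x + 2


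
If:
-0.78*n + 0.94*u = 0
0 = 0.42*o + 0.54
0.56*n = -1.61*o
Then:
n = 3.70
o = -1.29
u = 3.07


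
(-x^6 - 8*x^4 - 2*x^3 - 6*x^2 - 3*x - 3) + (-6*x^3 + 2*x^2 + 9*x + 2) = -x^6 - 8*x^4 - 8*x^3 - 4*x^2 + 6*x - 1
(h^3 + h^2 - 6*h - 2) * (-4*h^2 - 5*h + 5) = -4*h^5 - 9*h^4 + 24*h^3 + 43*h^2 - 20*h - 10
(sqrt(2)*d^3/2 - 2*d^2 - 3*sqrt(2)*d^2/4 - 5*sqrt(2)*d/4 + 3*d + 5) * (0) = 0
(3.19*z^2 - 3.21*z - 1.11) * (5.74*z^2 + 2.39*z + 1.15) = 18.3106*z^4 - 10.8013*z^3 - 10.3748*z^2 - 6.3444*z - 1.2765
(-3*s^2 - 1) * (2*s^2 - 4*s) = -6*s^4 + 12*s^3 - 2*s^2 + 4*s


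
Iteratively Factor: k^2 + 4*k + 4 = (k + 2)*(k + 2)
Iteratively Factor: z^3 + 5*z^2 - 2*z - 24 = (z - 2)*(z^2 + 7*z + 12) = (z - 2)*(z + 4)*(z + 3)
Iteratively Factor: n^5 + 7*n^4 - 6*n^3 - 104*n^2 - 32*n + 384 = (n + 4)*(n^4 + 3*n^3 - 18*n^2 - 32*n + 96) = (n - 3)*(n + 4)*(n^3 + 6*n^2 - 32) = (n - 3)*(n + 4)^2*(n^2 + 2*n - 8) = (n - 3)*(n - 2)*(n + 4)^2*(n + 4)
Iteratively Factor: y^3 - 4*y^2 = (y)*(y^2 - 4*y) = y^2*(y - 4)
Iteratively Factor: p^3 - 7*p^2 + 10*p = (p - 5)*(p^2 - 2*p) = (p - 5)*(p - 2)*(p)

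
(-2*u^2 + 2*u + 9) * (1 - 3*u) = 6*u^3 - 8*u^2 - 25*u + 9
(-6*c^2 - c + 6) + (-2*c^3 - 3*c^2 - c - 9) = -2*c^3 - 9*c^2 - 2*c - 3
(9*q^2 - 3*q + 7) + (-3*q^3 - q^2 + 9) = -3*q^3 + 8*q^2 - 3*q + 16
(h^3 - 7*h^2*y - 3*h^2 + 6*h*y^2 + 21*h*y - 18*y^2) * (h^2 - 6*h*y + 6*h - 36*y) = h^5 - 13*h^4*y + 3*h^4 + 48*h^3*y^2 - 39*h^3*y - 18*h^3 - 36*h^2*y^3 + 144*h^2*y^2 + 234*h^2*y - 108*h*y^3 - 864*h*y^2 + 648*y^3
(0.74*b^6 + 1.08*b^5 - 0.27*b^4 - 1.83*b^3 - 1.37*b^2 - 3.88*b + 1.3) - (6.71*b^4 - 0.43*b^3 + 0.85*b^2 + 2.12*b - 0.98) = 0.74*b^6 + 1.08*b^5 - 6.98*b^4 - 1.4*b^3 - 2.22*b^2 - 6.0*b + 2.28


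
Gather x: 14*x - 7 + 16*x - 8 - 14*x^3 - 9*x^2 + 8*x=-14*x^3 - 9*x^2 + 38*x - 15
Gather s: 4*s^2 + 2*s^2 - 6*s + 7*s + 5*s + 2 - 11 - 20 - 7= 6*s^2 + 6*s - 36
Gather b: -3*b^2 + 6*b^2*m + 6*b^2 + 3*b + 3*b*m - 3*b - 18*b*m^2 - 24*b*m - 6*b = b^2*(6*m + 3) + b*(-18*m^2 - 21*m - 6)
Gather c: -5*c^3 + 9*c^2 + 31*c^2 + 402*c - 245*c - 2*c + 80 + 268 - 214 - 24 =-5*c^3 + 40*c^2 + 155*c + 110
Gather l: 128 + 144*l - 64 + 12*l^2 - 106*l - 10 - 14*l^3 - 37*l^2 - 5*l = -14*l^3 - 25*l^2 + 33*l + 54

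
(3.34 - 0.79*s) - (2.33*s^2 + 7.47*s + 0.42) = -2.33*s^2 - 8.26*s + 2.92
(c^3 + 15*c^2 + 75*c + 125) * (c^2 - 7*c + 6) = c^5 + 8*c^4 - 24*c^3 - 310*c^2 - 425*c + 750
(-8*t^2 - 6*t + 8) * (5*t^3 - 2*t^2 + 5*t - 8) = -40*t^5 - 14*t^4 + 12*t^3 + 18*t^2 + 88*t - 64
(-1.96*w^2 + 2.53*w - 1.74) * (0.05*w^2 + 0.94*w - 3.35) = -0.098*w^4 - 1.7159*w^3 + 8.8572*w^2 - 10.1111*w + 5.829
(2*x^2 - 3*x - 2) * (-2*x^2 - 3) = -4*x^4 + 6*x^3 - 2*x^2 + 9*x + 6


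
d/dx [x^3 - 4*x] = 3*x^2 - 4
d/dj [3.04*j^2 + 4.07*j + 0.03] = 6.08*j + 4.07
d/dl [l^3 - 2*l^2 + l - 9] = 3*l^2 - 4*l + 1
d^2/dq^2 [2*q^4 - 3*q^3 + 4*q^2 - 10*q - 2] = 24*q^2 - 18*q + 8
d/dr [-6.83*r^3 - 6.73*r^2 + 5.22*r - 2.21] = -20.49*r^2 - 13.46*r + 5.22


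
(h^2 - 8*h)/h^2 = (h - 8)/h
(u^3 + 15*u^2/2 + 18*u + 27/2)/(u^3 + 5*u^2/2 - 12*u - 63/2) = (2*u + 3)/(2*u - 7)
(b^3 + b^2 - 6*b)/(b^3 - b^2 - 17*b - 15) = b*(b - 2)/(b^2 - 4*b - 5)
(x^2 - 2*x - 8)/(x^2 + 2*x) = (x - 4)/x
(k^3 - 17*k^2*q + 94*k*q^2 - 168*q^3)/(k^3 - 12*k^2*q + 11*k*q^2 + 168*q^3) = (-k^2 + 10*k*q - 24*q^2)/(-k^2 + 5*k*q + 24*q^2)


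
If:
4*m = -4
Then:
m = -1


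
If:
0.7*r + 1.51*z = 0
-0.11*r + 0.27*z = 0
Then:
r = 0.00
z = 0.00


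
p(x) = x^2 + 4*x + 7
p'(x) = 2*x + 4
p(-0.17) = 6.35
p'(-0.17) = 3.66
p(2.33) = 21.75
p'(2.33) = 8.66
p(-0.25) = 6.06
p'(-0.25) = 3.50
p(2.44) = 22.71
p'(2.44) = 8.88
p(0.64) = 9.97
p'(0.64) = 5.28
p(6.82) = 80.79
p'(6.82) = 17.64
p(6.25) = 71.06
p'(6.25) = 16.50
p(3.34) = 31.52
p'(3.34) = 10.68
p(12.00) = 199.00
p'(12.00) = 28.00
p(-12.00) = 103.00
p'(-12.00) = -20.00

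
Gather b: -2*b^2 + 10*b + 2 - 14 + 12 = -2*b^2 + 10*b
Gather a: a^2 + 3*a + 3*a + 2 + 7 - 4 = a^2 + 6*a + 5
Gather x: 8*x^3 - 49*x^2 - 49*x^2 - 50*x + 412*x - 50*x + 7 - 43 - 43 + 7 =8*x^3 - 98*x^2 + 312*x - 72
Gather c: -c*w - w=-c*w - w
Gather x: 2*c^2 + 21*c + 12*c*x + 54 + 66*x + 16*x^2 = 2*c^2 + 21*c + 16*x^2 + x*(12*c + 66) + 54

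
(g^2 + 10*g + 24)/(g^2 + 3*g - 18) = (g + 4)/(g - 3)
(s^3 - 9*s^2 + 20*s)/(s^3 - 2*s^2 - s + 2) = s*(s^2 - 9*s + 20)/(s^3 - 2*s^2 - s + 2)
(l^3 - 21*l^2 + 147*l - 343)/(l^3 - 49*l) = (l^2 - 14*l + 49)/(l*(l + 7))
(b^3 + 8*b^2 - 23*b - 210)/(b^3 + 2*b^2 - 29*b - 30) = (b + 7)/(b + 1)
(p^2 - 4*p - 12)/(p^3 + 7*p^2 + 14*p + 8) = (p - 6)/(p^2 + 5*p + 4)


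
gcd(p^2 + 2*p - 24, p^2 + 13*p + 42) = p + 6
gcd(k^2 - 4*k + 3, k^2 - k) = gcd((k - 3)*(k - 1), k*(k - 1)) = k - 1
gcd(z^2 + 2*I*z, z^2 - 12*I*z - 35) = 1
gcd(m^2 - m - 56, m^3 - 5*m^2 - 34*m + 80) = m - 8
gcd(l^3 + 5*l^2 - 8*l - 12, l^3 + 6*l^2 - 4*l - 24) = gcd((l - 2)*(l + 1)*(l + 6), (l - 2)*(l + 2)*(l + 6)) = l^2 + 4*l - 12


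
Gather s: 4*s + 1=4*s + 1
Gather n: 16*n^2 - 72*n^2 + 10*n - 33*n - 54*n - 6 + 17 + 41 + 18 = -56*n^2 - 77*n + 70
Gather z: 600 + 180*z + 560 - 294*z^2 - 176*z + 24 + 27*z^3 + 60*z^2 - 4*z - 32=27*z^3 - 234*z^2 + 1152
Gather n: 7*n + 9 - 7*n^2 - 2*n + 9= -7*n^2 + 5*n + 18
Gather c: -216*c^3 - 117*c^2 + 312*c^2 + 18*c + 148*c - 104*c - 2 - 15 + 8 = -216*c^3 + 195*c^2 + 62*c - 9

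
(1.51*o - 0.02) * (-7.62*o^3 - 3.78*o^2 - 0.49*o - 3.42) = -11.5062*o^4 - 5.5554*o^3 - 0.6643*o^2 - 5.1544*o + 0.0684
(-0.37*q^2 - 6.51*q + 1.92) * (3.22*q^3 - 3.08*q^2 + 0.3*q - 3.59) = -1.1914*q^5 - 19.8226*q^4 + 26.1222*q^3 - 6.5383*q^2 + 23.9469*q - 6.8928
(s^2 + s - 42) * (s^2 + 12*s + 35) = s^4 + 13*s^3 + 5*s^2 - 469*s - 1470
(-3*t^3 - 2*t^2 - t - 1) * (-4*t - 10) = 12*t^4 + 38*t^3 + 24*t^2 + 14*t + 10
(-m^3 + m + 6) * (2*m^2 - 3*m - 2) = -2*m^5 + 3*m^4 + 4*m^3 + 9*m^2 - 20*m - 12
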